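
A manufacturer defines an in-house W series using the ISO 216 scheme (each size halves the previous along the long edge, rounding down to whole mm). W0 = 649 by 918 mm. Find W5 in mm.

W1: ⌊918/2⌋ × 649 = 459 × 649 mm
W2: ⌊649/2⌋ × 459 = 324 × 459 mm
W3: ⌊459/2⌋ × 324 = 229 × 324 mm
W4: ⌊324/2⌋ × 229 = 162 × 229 mm
W5: ⌊229/2⌋ × 162 = 114 × 162 mm

114 × 162 mm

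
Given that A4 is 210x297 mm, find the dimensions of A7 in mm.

A5: ⌊297/2⌋ × 210 = 148 × 210 mm
A6: ⌊210/2⌋ × 148 = 105 × 148 mm
A7: ⌊148/2⌋ × 105 = 74 × 105 mm

74 × 105 mm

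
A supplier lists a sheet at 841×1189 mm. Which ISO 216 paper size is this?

Aspect ratio 1189/841 ≈ 1.414 — close to the ISO √2 ≈ 1.414.
In the A-series (A0 area = 1 m²): A0 = 841 × 1189 mm.

A0 (841 × 1189 mm)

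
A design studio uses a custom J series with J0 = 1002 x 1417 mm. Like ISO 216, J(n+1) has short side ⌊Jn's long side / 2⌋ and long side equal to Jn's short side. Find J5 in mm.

177 × 250 mm

J1: ⌊1417/2⌋ × 1002 = 708 × 1002 mm
J2: ⌊1002/2⌋ × 708 = 501 × 708 mm
J3: ⌊708/2⌋ × 501 = 354 × 501 mm
J4: ⌊501/2⌋ × 354 = 250 × 354 mm
J5: ⌊354/2⌋ × 250 = 177 × 250 mm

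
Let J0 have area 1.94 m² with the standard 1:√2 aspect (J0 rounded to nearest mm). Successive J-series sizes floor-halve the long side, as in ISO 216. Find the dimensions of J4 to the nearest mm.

292 × 414 mm

Let J0's short side be w mm. w · w√2 = 1.94 m² = 1,940,000 mm², so w ≈ 1171.2 mm and w√2 ≈ 1656.4 mm → J0 = 1171 × 1656 mm.
J1: ⌊1656/2⌋ × 1171 = 828 × 1171 mm
J2: ⌊1171/2⌋ × 828 = 585 × 828 mm
J3: ⌊828/2⌋ × 585 = 414 × 585 mm
J4: ⌊585/2⌋ × 414 = 292 × 414 mm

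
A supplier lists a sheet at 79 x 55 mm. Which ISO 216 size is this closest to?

C8 (57 × 81 mm)

Aspect ratio 79/55 ≈ 1.436 (ISO target is √2 ≈ 1.414).
In the C-series (envelope sizes, between A and B): C8 = 57 × 81 mm.
Off by 4 mm total — nearest standard size.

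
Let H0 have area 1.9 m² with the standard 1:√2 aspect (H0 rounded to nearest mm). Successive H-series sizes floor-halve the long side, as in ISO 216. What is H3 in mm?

409 × 579 mm

Let H0's short side be w mm. w · w√2 = 1.9 m² = 1,900,000 mm², so w ≈ 1159.1 mm and w√2 ≈ 1639.2 mm → H0 = 1159 × 1639 mm.
H1: ⌊1639/2⌋ × 1159 = 819 × 1159 mm
H2: ⌊1159/2⌋ × 819 = 579 × 819 mm
H3: ⌊819/2⌋ × 579 = 409 × 579 mm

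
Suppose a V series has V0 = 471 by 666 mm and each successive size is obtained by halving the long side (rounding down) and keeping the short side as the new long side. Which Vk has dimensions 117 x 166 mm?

V4

V0: 471 × 666 mm
V1: 333 × 471 mm
V2: 235 × 333 mm
V3: 166 × 235 mm
V4: 117 × 166 mm
V5: 83 × 117 mm
→ matches V4.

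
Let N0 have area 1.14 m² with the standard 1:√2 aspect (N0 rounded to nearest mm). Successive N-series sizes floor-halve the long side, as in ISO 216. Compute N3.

Let N0's short side be w mm. w · w√2 = 1.14 m² = 1,140,000 mm², so w ≈ 897.8 mm and w√2 ≈ 1269.7 mm → N0 = 898 × 1270 mm.
N1: ⌊1270/2⌋ × 898 = 635 × 898 mm
N2: ⌊898/2⌋ × 635 = 449 × 635 mm
N3: ⌊635/2⌋ × 449 = 317 × 449 mm

317 × 449 mm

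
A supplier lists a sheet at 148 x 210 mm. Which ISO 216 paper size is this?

Aspect ratio 210/148 ≈ 1.419 — close to the ISO √2 ≈ 1.414.
In the A-series (A0 area = 1 m²): A5 = 148 × 210 mm.

A5 (148 × 210 mm)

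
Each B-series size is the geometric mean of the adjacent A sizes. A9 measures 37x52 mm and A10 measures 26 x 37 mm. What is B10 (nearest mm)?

31 × 44 mm

Short side: √(37 · 26) = √962 ≈ 31.0 → 31 mm
Long side: √(52 · 37) = √1924 ≈ 43.9 → 44 mm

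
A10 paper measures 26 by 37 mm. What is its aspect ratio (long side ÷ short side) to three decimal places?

37 / 26 = 1.423
ISO 216 targets √2 ≈ 1.414; the +0.009 deviation is from mm rounding.

1.423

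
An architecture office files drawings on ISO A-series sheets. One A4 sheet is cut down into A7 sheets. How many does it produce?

A4 = 210 × 297 mm; A7 = 74 × 105 mm.
Each halving step doubles the count; 3 steps from A4 to A7.
2^3 = 8.

8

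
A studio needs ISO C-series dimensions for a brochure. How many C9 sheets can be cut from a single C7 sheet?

C7 = 81 × 114 mm; C9 = 40 × 57 mm.
Each halving step doubles the count; 2 steps from C7 to C9.
2^2 = 4.

4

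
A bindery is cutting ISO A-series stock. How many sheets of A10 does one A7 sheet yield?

A7 = 74 × 105 mm; A10 = 26 × 37 mm.
Each halving step doubles the count; 3 steps from A7 to A10.
2^3 = 8.

8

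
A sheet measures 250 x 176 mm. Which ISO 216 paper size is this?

B5 (176 × 250 mm)

Aspect ratio 250/176 ≈ 1.420 — close to the ISO √2 ≈ 1.414.
In the B-series (B0 = 1000 × 1414 mm): B5 = 176 × 250 mm.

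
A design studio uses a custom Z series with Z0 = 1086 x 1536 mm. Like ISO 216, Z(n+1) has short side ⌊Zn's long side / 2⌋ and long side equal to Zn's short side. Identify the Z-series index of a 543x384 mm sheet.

Z0: 1086 × 1536 mm
Z1: 768 × 1086 mm
Z2: 543 × 768 mm
Z3: 384 × 543 mm
Z4: 271 × 384 mm
→ matches Z3.

Z3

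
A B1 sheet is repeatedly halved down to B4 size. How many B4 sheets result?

8

Each ISO step halves the sheet: 1 × B1 → 2 × B2 → 4 × B3 → 8 × B4
From B1 to B4 is 3 halving steps: 2^3 = 8.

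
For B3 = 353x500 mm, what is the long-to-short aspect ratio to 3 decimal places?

1.416

500 / 353 = 1.416
ISO 216 targets √2 ≈ 1.414; the +0.002 deviation is from mm rounding.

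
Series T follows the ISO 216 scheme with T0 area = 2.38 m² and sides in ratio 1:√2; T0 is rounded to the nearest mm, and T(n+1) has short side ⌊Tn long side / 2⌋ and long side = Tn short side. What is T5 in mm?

Let T0's short side be w mm. w · w√2 = 2.38 m² = 2,380,000 mm², so w ≈ 1297.3 mm and w√2 ≈ 1834.6 mm → T0 = 1297 × 1835 mm.
T1: ⌊1835/2⌋ × 1297 = 917 × 1297 mm
T2: ⌊1297/2⌋ × 917 = 648 × 917 mm
T3: ⌊917/2⌋ × 648 = 458 × 648 mm
T4: ⌊648/2⌋ × 458 = 324 × 458 mm
T5: ⌊458/2⌋ × 324 = 229 × 324 mm

229 × 324 mm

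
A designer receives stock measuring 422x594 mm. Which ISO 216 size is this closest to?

A2 (420 × 594 mm)

Aspect ratio 594/422 ≈ 1.408 — close to the ISO √2 ≈ 1.414.
In the A-series (A0 area = 1 m²): A2 = 420 × 594 mm.
Off by 2 mm total — nearest standard size.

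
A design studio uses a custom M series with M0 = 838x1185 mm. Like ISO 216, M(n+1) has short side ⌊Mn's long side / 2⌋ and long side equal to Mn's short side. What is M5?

148 × 209 mm

M1: ⌊1185/2⌋ × 838 = 592 × 838 mm
M2: ⌊838/2⌋ × 592 = 419 × 592 mm
M3: ⌊592/2⌋ × 419 = 296 × 419 mm
M4: ⌊419/2⌋ × 296 = 209 × 296 mm
M5: ⌊296/2⌋ × 209 = 148 × 209 mm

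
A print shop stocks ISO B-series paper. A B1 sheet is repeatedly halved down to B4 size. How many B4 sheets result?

8

B1 = 707 × 1000 mm; B4 = 250 × 353 mm.
Each halving step doubles the count; 3 steps from B1 to B4.
2^3 = 8.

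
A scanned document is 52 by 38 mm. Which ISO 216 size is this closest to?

A9 (37 × 52 mm)

Aspect ratio 52/38 ≈ 1.368 (ISO target is √2 ≈ 1.414).
In the A-series (A0 area = 1 m²): A9 = 37 × 52 mm.
Off by 1 mm total — nearest standard size.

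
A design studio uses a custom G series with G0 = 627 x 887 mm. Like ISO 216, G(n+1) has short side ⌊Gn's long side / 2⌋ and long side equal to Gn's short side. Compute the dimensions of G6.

G1: ⌊887/2⌋ × 627 = 443 × 627 mm
G2: ⌊627/2⌋ × 443 = 313 × 443 mm
G3: ⌊443/2⌋ × 313 = 221 × 313 mm
G4: ⌊313/2⌋ × 221 = 156 × 221 mm
G5: ⌊221/2⌋ × 156 = 110 × 156 mm
G6: ⌊156/2⌋ × 110 = 78 × 110 mm

78 × 110 mm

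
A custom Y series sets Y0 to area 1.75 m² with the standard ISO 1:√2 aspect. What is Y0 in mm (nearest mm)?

Let the short side be w mm. Then w · w√2 = 1.75 m² = 1,750,000 mm².
w² = 1,750,000/√2, so w ≈ 1112.4 mm; long side = w√2 ≈ 1573.2 mm.

1112 × 1573 mm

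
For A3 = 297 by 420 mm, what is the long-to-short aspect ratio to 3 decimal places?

420 / 297 = 1.414
Matches √2 ≈ 1.414 — the ISO 216 defining ratio.

1.414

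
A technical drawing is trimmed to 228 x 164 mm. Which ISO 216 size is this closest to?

C5 (162 × 229 mm)

Aspect ratio 228/164 ≈ 1.390 (ISO target is √2 ≈ 1.414).
In the C-series (envelope sizes, between A and B): C5 = 162 × 229 mm.
Off by 3 mm total — nearest standard size.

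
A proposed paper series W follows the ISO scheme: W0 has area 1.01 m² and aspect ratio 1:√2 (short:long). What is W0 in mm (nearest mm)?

845 × 1195 mm

Let the short side be w mm. Then w · w√2 = 1.01 m² = 1,010,000 mm².
w² = 1,010,000/√2, so w ≈ 845.1 mm; long side = w√2 ≈ 1195.1 mm.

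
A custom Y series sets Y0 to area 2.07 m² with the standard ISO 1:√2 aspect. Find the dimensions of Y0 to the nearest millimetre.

1210 × 1711 mm

Let the short side be w mm. Then w · w√2 = 2.07 m² = 2,070,000 mm².
w² = 2,070,000/√2, so w ≈ 1209.8 mm; long side = w√2 ≈ 1711.0 mm.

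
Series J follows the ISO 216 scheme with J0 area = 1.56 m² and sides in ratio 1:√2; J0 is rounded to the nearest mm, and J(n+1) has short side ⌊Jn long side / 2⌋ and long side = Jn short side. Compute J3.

371 × 525 mm

Let J0's short side be w mm. w · w√2 = 1.56 m² = 1,560,000 mm², so w ≈ 1050.3 mm and w√2 ≈ 1485.3 mm → J0 = 1050 × 1485 mm.
J1: ⌊1485/2⌋ × 1050 = 742 × 1050 mm
J2: ⌊1050/2⌋ × 742 = 525 × 742 mm
J3: ⌊742/2⌋ × 525 = 371 × 525 mm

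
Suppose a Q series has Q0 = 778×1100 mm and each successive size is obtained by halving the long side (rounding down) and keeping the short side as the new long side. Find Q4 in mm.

Q1: ⌊1100/2⌋ × 778 = 550 × 778 mm
Q2: ⌊778/2⌋ × 550 = 389 × 550 mm
Q3: ⌊550/2⌋ × 389 = 275 × 389 mm
Q4: ⌊389/2⌋ × 275 = 194 × 275 mm

194 × 275 mm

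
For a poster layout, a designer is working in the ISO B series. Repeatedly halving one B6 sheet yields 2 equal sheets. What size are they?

B7

2 = 2^1, so 1 halving step.
B6 → B7 → … → B7 after 1 step.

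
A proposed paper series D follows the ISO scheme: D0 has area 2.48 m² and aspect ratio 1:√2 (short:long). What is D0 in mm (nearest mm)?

Let the short side be w mm. Then w · w√2 = 2.48 m² = 2,480,000 mm².
w² = 2,480,000/√2, so w ≈ 1324.2 mm; long side = w√2 ≈ 1872.8 mm.

1324 × 1873 mm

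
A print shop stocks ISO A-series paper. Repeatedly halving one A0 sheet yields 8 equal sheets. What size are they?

A3

8 = 2^3, so 3 halving steps.
A0 → A1 → … → A3 after 3 steps.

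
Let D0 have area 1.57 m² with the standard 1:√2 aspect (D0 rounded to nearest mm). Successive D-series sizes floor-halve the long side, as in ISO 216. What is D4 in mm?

Let D0's short side be w mm. w · w√2 = 1.57 m² = 1,570,000 mm², so w ≈ 1053.6 mm and w√2 ≈ 1490.1 mm → D0 = 1054 × 1490 mm.
D1: ⌊1490/2⌋ × 1054 = 745 × 1054 mm
D2: ⌊1054/2⌋ × 745 = 527 × 745 mm
D3: ⌊745/2⌋ × 527 = 372 × 527 mm
D4: ⌊527/2⌋ × 372 = 263 × 372 mm

263 × 372 mm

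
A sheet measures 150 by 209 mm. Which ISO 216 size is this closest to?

A5 (148 × 210 mm)

Aspect ratio 209/150 ≈ 1.393 (ISO target is √2 ≈ 1.414).
In the A-series (A0 area = 1 m²): A5 = 148 × 210 mm.
Off by 3 mm total — nearest standard size.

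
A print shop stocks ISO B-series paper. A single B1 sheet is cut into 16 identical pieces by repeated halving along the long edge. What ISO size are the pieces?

16 = 2^4, so 4 halving steps.
B1 → B2 → … → B5 after 4 steps.

B5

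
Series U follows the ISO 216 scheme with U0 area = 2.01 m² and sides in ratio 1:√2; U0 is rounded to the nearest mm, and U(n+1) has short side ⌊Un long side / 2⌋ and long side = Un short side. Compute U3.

Let U0's short side be w mm. w · w√2 = 2.01 m² = 2,010,000 mm², so w ≈ 1192.2 mm and w√2 ≈ 1686.0 mm → U0 = 1192 × 1686 mm.
U1: ⌊1686/2⌋ × 1192 = 843 × 1192 mm
U2: ⌊1192/2⌋ × 843 = 596 × 843 mm
U3: ⌊843/2⌋ × 596 = 421 × 596 mm

421 × 596 mm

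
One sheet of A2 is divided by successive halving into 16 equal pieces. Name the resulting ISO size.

16 = 2^4, so 4 halving steps.
A2 → A3 → … → A6 after 4 steps.

A6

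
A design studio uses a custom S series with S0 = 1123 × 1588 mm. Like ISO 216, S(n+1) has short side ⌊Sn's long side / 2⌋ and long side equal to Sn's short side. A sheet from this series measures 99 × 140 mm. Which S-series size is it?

S0: 1123 × 1588 mm
S1: 794 × 1123 mm
S2: 561 × 794 mm
S3: 397 × 561 mm
S4: 280 × 397 mm
S5: 198 × 280 mm
S6: 140 × 198 mm
S7: 99 × 140 mm
S8: 70 × 99 mm
→ matches S7.

S7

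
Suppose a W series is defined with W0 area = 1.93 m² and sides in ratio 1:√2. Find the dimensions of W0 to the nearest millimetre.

1168 × 1652 mm

Let the short side be w mm. Then w · w√2 = 1.93 m² = 1,930,000 mm².
w² = 1,930,000/√2, so w ≈ 1168.2 mm; long side = w√2 ≈ 1652.1 mm.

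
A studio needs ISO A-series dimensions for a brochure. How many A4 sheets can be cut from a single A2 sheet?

4

A2 = 420 × 594 mm; A4 = 210 × 297 mm.
Each halving step doubles the count; 2 steps from A2 to A4.
2^2 = 4.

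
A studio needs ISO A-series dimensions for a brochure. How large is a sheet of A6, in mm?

105 × 148 mm

A0 = 841 × 1189 mm (A0 has area 1 m², aspect 1:√2).
A1: ⌊1189/2⌋ × 841 = 594 × 841 mm
A2: ⌊841/2⌋ × 594 = 420 × 594 mm
A3: ⌊594/2⌋ × 420 = 297 × 420 mm
A4: ⌊420/2⌋ × 297 = 210 × 297 mm
A5: ⌊297/2⌋ × 210 = 148 × 210 mm
A6: ⌊210/2⌋ × 148 = 105 × 148 mm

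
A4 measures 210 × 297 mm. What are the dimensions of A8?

52 × 74 mm

A5: ⌊297/2⌋ × 210 = 148 × 210 mm
A6: ⌊210/2⌋ × 148 = 105 × 148 mm
A7: ⌊148/2⌋ × 105 = 74 × 105 mm
A8: ⌊105/2⌋ × 74 = 52 × 74 mm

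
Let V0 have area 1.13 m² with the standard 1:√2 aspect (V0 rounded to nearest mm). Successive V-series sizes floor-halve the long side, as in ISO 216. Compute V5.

158 × 223 mm

Let V0's short side be w mm. w · w√2 = 1.13 m² = 1,130,000 mm², so w ≈ 893.9 mm and w√2 ≈ 1264.1 mm → V0 = 894 × 1264 mm.
V1: ⌊1264/2⌋ × 894 = 632 × 894 mm
V2: ⌊894/2⌋ × 632 = 447 × 632 mm
V3: ⌊632/2⌋ × 447 = 316 × 447 mm
V4: ⌊447/2⌋ × 316 = 223 × 316 mm
V5: ⌊316/2⌋ × 223 = 158 × 223 mm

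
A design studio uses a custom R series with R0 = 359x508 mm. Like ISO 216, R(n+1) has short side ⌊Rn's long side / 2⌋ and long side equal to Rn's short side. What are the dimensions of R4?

R1: ⌊508/2⌋ × 359 = 254 × 359 mm
R2: ⌊359/2⌋ × 254 = 179 × 254 mm
R3: ⌊254/2⌋ × 179 = 127 × 179 mm
R4: ⌊179/2⌋ × 127 = 89 × 127 mm

89 × 127 mm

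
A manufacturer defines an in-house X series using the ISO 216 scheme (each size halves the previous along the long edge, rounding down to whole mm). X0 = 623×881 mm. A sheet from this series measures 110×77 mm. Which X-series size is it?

X6

X0: 623 × 881 mm
X1: 440 × 623 mm
X2: 311 × 440 mm
X3: 220 × 311 mm
X4: 155 × 220 mm
X5: 110 × 155 mm
X6: 77 × 110 mm
X7: 55 × 77 mm
→ matches X6.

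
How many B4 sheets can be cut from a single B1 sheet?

B1 = 707 × 1000 mm; B4 = 250 × 353 mm.
Each halving step doubles the count; 3 steps from B1 to B4.
2^3 = 8.

8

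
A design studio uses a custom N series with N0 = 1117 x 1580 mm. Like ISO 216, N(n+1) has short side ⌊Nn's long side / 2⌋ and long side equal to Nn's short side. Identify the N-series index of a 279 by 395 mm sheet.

N0: 1117 × 1580 mm
N1: 790 × 1117 mm
N2: 558 × 790 mm
N3: 395 × 558 mm
N4: 279 × 395 mm
N5: 197 × 279 mm
→ matches N4.

N4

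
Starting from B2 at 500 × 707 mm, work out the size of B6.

125 × 176 mm

B3: ⌊707/2⌋ × 500 = 353 × 500 mm
B4: ⌊500/2⌋ × 353 = 250 × 353 mm
B5: ⌊353/2⌋ × 250 = 176 × 250 mm
B6: ⌊250/2⌋ × 176 = 125 × 176 mm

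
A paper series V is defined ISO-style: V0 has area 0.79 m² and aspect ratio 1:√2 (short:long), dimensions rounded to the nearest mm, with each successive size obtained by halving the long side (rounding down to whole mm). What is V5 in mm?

132 × 186 mm

Let V0's short side be w mm. w · w√2 = 0.79 m² = 790,000 mm², so w ≈ 747.4 mm and w√2 ≈ 1057.0 mm → V0 = 747 × 1057 mm.
V1: ⌊1057/2⌋ × 747 = 528 × 747 mm
V2: ⌊747/2⌋ × 528 = 373 × 528 mm
V3: ⌊528/2⌋ × 373 = 264 × 373 mm
V4: ⌊373/2⌋ × 264 = 186 × 264 mm
V5: ⌊264/2⌋ × 186 = 132 × 186 mm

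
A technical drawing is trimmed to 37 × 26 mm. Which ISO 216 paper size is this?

A10 (26 × 37 mm)

Aspect ratio 37/26 ≈ 1.423 — close to the ISO √2 ≈ 1.414.
In the A-series (A0 area = 1 m²): A10 = 26 × 37 mm.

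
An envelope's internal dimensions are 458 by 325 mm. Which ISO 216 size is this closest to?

Aspect ratio 458/325 ≈ 1.409 — close to the ISO √2 ≈ 1.414.
In the C-series (envelope sizes, between A and B): C3 = 324 × 458 mm.
Off by 1 mm total — nearest standard size.

C3 (324 × 458 mm)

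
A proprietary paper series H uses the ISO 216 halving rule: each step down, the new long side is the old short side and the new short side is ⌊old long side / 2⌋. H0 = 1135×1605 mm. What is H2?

567 × 802 mm

H1: ⌊1605/2⌋ × 1135 = 802 × 1135 mm
H2: ⌊1135/2⌋ × 802 = 567 × 802 mm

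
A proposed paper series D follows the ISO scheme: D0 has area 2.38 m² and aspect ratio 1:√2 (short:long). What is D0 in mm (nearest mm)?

1297 × 1835 mm

Let the short side be w mm. Then w · w√2 = 2.38 m² = 2,380,000 mm².
w² = 2,380,000/√2, so w ≈ 1297.3 mm; long side = w√2 ≈ 1834.6 mm.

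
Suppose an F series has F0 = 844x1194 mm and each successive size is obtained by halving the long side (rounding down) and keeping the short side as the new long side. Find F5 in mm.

149 × 211 mm

F1: ⌊1194/2⌋ × 844 = 597 × 844 mm
F2: ⌊844/2⌋ × 597 = 422 × 597 mm
F3: ⌊597/2⌋ × 422 = 298 × 422 mm
F4: ⌊422/2⌋ × 298 = 211 × 298 mm
F5: ⌊298/2⌋ × 211 = 149 × 211 mm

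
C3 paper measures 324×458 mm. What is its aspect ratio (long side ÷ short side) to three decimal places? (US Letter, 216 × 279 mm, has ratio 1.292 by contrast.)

458 / 324 = 1.414
Matches √2 ≈ 1.414 — the ISO 216 defining ratio.

1.414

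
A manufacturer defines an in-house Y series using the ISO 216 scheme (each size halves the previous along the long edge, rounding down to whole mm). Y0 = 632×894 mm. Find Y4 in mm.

Y1: ⌊894/2⌋ × 632 = 447 × 632 mm
Y2: ⌊632/2⌋ × 447 = 316 × 447 mm
Y3: ⌊447/2⌋ × 316 = 223 × 316 mm
Y4: ⌊316/2⌋ × 223 = 158 × 223 mm

158 × 223 mm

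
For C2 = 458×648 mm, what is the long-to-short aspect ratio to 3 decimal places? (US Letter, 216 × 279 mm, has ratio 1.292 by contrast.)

648 / 458 = 1.415
Matches √2 ≈ 1.414 — the ISO 216 defining ratio.

1.415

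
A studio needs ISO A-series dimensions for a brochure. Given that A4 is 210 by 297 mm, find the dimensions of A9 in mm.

A5: ⌊297/2⌋ × 210 = 148 × 210 mm
A6: ⌊210/2⌋ × 148 = 105 × 148 mm
A7: ⌊148/2⌋ × 105 = 74 × 105 mm
A8: ⌊105/2⌋ × 74 = 52 × 74 mm
A9: ⌊74/2⌋ × 52 = 37 × 52 mm

37 × 52 mm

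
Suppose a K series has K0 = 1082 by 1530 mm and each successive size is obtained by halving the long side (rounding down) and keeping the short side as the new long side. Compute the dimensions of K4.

K1: ⌊1530/2⌋ × 1082 = 765 × 1082 mm
K2: ⌊1082/2⌋ × 765 = 541 × 765 mm
K3: ⌊765/2⌋ × 541 = 382 × 541 mm
K4: ⌊541/2⌋ × 382 = 270 × 382 mm

270 × 382 mm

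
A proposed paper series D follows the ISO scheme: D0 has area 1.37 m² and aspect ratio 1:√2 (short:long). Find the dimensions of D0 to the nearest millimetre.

984 × 1392 mm

Let the short side be w mm. Then w · w√2 = 1.37 m² = 1,370,000 mm².
w² = 1,370,000/√2, so w ≈ 984.2 mm; long side = w√2 ≈ 1391.9 mm.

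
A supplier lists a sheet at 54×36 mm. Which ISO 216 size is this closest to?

Aspect ratio 54/36 ≈ 1.500 (ISO target is √2 ≈ 1.414).
In the A-series (A0 area = 1 m²): A9 = 37 × 52 mm.
Off by 3 mm total — nearest standard size.

A9 (37 × 52 mm)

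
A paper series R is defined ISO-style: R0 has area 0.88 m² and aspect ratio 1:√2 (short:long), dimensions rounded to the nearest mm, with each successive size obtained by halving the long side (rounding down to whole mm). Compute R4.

Let R0's short side be w mm. w · w√2 = 0.88 m² = 880,000 mm², so w ≈ 788.8 mm and w√2 ≈ 1115.6 mm → R0 = 789 × 1116 mm.
R1: ⌊1116/2⌋ × 789 = 558 × 789 mm
R2: ⌊789/2⌋ × 558 = 394 × 558 mm
R3: ⌊558/2⌋ × 394 = 279 × 394 mm
R4: ⌊394/2⌋ × 279 = 197 × 279 mm

197 × 279 mm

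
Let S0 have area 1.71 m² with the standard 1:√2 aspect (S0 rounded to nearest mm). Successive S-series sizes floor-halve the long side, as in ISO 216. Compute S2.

550 × 777 mm

Let S0's short side be w mm. w · w√2 = 1.71 m² = 1,710,000 mm², so w ≈ 1099.6 mm and w√2 ≈ 1555.1 mm → S0 = 1100 × 1555 mm.
S1: ⌊1555/2⌋ × 1100 = 777 × 1100 mm
S2: ⌊1100/2⌋ × 777 = 550 × 777 mm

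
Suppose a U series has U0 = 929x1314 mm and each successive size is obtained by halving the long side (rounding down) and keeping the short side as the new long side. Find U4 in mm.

U1: ⌊1314/2⌋ × 929 = 657 × 929 mm
U2: ⌊929/2⌋ × 657 = 464 × 657 mm
U3: ⌊657/2⌋ × 464 = 328 × 464 mm
U4: ⌊464/2⌋ × 328 = 232 × 328 mm

232 × 328 mm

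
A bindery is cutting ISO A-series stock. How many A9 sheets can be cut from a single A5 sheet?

16

A5 = 148 × 210 mm; A9 = 37 × 52 mm.
Each halving step doubles the count; 4 steps from A5 to A9.
2^4 = 16.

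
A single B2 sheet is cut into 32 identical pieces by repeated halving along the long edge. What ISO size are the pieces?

32 = 2^5, so 5 halving steps.
B2 → B3 → … → B7 after 5 steps.

B7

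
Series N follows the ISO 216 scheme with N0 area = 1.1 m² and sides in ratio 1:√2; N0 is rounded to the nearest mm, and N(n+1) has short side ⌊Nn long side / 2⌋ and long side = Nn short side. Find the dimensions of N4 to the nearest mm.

220 × 311 mm

Let N0's short side be w mm. w · w√2 = 1.1 m² = 1,100,000 mm², so w ≈ 881.9 mm and w√2 ≈ 1247.3 mm → N0 = 882 × 1247 mm.
N1: ⌊1247/2⌋ × 882 = 623 × 882 mm
N2: ⌊882/2⌋ × 623 = 441 × 623 mm
N3: ⌊623/2⌋ × 441 = 311 × 441 mm
N4: ⌊441/2⌋ × 311 = 220 × 311 mm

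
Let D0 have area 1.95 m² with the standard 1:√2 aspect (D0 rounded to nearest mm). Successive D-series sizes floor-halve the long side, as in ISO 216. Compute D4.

293 × 415 mm

Let D0's short side be w mm. w · w√2 = 1.95 m² = 1,950,000 mm², so w ≈ 1174.2 mm and w√2 ≈ 1660.6 mm → D0 = 1174 × 1661 mm.
D1: ⌊1661/2⌋ × 1174 = 830 × 1174 mm
D2: ⌊1174/2⌋ × 830 = 587 × 830 mm
D3: ⌊830/2⌋ × 587 = 415 × 587 mm
D4: ⌊587/2⌋ × 415 = 293 × 415 mm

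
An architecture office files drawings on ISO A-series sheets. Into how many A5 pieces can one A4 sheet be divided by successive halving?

Each ISO step halves the sheet: 1 × A4 → 2 × A5
From A4 to A5 is 1 halving step: 2^1 = 2.

2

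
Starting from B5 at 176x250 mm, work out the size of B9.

44 × 62 mm

B6: ⌊250/2⌋ × 176 = 125 × 176 mm
B7: ⌊176/2⌋ × 125 = 88 × 125 mm
B8: ⌊125/2⌋ × 88 = 62 × 88 mm
B9: ⌊88/2⌋ × 62 = 44 × 62 mm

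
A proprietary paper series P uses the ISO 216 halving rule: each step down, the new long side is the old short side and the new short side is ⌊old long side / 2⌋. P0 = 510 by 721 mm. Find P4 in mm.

127 × 180 mm

P1: ⌊721/2⌋ × 510 = 360 × 510 mm
P2: ⌊510/2⌋ × 360 = 255 × 360 mm
P3: ⌊360/2⌋ × 255 = 180 × 255 mm
P4: ⌊255/2⌋ × 180 = 127 × 180 mm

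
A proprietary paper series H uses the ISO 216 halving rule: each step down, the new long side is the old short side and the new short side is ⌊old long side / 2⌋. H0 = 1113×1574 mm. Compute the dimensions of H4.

278 × 393 mm

H1: ⌊1574/2⌋ × 1113 = 787 × 1113 mm
H2: ⌊1113/2⌋ × 787 = 556 × 787 mm
H3: ⌊787/2⌋ × 556 = 393 × 556 mm
H4: ⌊556/2⌋ × 393 = 278 × 393 mm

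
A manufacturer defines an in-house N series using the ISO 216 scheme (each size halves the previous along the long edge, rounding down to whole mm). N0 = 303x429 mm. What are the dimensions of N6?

37 × 53 mm

N1: ⌊429/2⌋ × 303 = 214 × 303 mm
N2: ⌊303/2⌋ × 214 = 151 × 214 mm
N3: ⌊214/2⌋ × 151 = 107 × 151 mm
N4: ⌊151/2⌋ × 107 = 75 × 107 mm
N5: ⌊107/2⌋ × 75 = 53 × 75 mm
N6: ⌊75/2⌋ × 53 = 37 × 53 mm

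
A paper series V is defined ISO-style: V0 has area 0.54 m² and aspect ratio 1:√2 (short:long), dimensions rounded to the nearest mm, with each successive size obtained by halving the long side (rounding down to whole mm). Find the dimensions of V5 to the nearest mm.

109 × 154 mm

Let V0's short side be w mm. w · w√2 = 0.54 m² = 540,000 mm², so w ≈ 617.9 mm and w√2 ≈ 873.9 mm → V0 = 618 × 874 mm.
V1: ⌊874/2⌋ × 618 = 437 × 618 mm
V2: ⌊618/2⌋ × 437 = 309 × 437 mm
V3: ⌊437/2⌋ × 309 = 218 × 309 mm
V4: ⌊309/2⌋ × 218 = 154 × 218 mm
V5: ⌊218/2⌋ × 154 = 109 × 154 mm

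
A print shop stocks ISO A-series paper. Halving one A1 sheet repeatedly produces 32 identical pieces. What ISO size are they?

A6

32 = 2^5, so 5 halving steps.
A1 → A2 → … → A6 after 5 steps.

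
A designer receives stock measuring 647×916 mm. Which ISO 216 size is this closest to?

Aspect ratio 916/647 ≈ 1.416 — close to the ISO √2 ≈ 1.414.
In the C-series (envelope sizes, between A and B): C1 = 648 × 917 mm.
Off by 2 mm total — nearest standard size.

C1 (648 × 917 mm)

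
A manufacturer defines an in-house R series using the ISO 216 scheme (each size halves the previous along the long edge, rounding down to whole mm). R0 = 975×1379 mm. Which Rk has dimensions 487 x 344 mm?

R3

R0: 975 × 1379 mm
R1: 689 × 975 mm
R2: 487 × 689 mm
R3: 344 × 487 mm
R4: 243 × 344 mm
→ matches R3.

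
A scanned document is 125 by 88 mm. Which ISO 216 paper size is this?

Aspect ratio 125/88 ≈ 1.420 — close to the ISO √2 ≈ 1.414.
In the B-series (B0 = 1000 × 1414 mm): B7 = 88 × 125 mm.

B7 (88 × 125 mm)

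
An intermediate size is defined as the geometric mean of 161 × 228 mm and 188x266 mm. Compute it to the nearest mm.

Short side: √(161 · 188) = √30268 ≈ 174.0 → 174 mm
Long side: √(228 · 266) = √60648 ≈ 246.3 → 246 mm

174 × 246 mm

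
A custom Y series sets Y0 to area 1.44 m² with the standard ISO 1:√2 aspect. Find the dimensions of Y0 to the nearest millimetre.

1009 × 1427 mm

Let the short side be w mm. Then w · w√2 = 1.44 m² = 1,440,000 mm².
w² = 1,440,000/√2, so w ≈ 1009.1 mm; long side = w√2 ≈ 1427.0 mm.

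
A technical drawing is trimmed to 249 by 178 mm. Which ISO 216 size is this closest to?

Aspect ratio 249/178 ≈ 1.399 (ISO target is √2 ≈ 1.414).
In the B-series (B0 = 1000 × 1414 mm): B5 = 176 × 250 mm.
Off by 3 mm total — nearest standard size.

B5 (176 × 250 mm)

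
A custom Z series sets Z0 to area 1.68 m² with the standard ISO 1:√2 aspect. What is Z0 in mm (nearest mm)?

1090 × 1541 mm

Let the short side be w mm. Then w · w√2 = 1.68 m² = 1,680,000 mm².
w² = 1,680,000/√2, so w ≈ 1089.9 mm; long side = w√2 ≈ 1541.4 mm.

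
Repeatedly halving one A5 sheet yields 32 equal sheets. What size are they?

A10

32 = 2^5, so 5 halving steps.
A5 → A6 → … → A10 after 5 steps.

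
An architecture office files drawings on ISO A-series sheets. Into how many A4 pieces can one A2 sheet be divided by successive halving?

4

A2 = 420 × 594 mm; A4 = 210 × 297 mm.
Each halving step doubles the count; 2 steps from A2 to A4.
2^2 = 4.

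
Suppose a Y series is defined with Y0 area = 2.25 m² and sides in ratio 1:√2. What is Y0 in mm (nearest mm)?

1261 × 1784 mm

Let the short side be w mm. Then w · w√2 = 2.25 m² = 2,250,000 mm².
w² = 2,250,000/√2, so w ≈ 1261.3 mm; long side = w√2 ≈ 1783.8 mm.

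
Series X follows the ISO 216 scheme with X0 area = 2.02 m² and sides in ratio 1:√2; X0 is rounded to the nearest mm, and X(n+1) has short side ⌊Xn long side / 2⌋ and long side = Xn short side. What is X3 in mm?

422 × 597 mm

Let X0's short side be w mm. w · w√2 = 2.02 m² = 2,020,000 mm², so w ≈ 1195.1 mm and w√2 ≈ 1690.2 mm → X0 = 1195 × 1690 mm.
X1: ⌊1690/2⌋ × 1195 = 845 × 1195 mm
X2: ⌊1195/2⌋ × 845 = 597 × 845 mm
X3: ⌊845/2⌋ × 597 = 422 × 597 mm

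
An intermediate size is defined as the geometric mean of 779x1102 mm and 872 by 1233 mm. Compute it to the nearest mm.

824 × 1166 mm

Short side: √(779 · 872) = √679288 ≈ 824.2 → 824 mm
Long side: √(1102 · 1233) = √1358766 ≈ 1165.7 → 1166 mm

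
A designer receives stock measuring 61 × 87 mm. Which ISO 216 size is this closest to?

Aspect ratio 87/61 ≈ 1.426 — close to the ISO √2 ≈ 1.414.
In the B-series (B0 = 1000 × 1414 mm): B8 = 62 × 88 mm.
Off by 2 mm total — nearest standard size.

B8 (62 × 88 mm)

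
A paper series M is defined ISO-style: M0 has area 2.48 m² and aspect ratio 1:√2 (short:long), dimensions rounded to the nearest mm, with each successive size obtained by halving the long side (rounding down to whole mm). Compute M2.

Let M0's short side be w mm. w · w√2 = 2.48 m² = 2,480,000 mm², so w ≈ 1324.2 mm and w√2 ≈ 1872.8 mm → M0 = 1324 × 1873 mm.
M1: ⌊1873/2⌋ × 1324 = 936 × 1324 mm
M2: ⌊1324/2⌋ × 936 = 662 × 936 mm

662 × 936 mm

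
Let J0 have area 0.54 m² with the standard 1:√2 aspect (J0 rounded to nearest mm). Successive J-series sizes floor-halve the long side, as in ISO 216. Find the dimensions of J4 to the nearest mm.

Let J0's short side be w mm. w · w√2 = 0.54 m² = 540,000 mm², so w ≈ 617.9 mm and w√2 ≈ 873.9 mm → J0 = 618 × 874 mm.
J1: ⌊874/2⌋ × 618 = 437 × 618 mm
J2: ⌊618/2⌋ × 437 = 309 × 437 mm
J3: ⌊437/2⌋ × 309 = 218 × 309 mm
J4: ⌊309/2⌋ × 218 = 154 × 218 mm

154 × 218 mm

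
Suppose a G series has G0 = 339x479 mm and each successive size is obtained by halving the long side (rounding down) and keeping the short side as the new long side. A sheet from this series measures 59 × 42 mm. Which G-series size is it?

G6

G0: 339 × 479 mm
G1: 239 × 339 mm
G2: 169 × 239 mm
G3: 119 × 169 mm
G4: 84 × 119 mm
G5: 59 × 84 mm
G6: 42 × 59 mm
G7: 29 × 42 mm
→ matches G6.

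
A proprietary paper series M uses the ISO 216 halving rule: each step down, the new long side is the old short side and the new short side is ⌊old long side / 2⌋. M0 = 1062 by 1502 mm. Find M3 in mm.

M1: ⌊1502/2⌋ × 1062 = 751 × 1062 mm
M2: ⌊1062/2⌋ × 751 = 531 × 751 mm
M3: ⌊751/2⌋ × 531 = 375 × 531 mm

375 × 531 mm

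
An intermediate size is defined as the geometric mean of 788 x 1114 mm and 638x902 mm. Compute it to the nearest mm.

Short side: √(788 · 638) = √502744 ≈ 709.0 → 709 mm
Long side: √(1114 · 902) = √1004828 ≈ 1002.4 → 1002 mm

709 × 1002 mm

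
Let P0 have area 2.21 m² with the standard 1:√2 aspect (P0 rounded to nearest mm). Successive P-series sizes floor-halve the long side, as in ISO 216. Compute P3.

442 × 625 mm

Let P0's short side be w mm. w · w√2 = 2.21 m² = 2,210,000 mm², so w ≈ 1250.1 mm and w√2 ≈ 1767.9 mm → P0 = 1250 × 1768 mm.
P1: ⌊1768/2⌋ × 1250 = 884 × 1250 mm
P2: ⌊1250/2⌋ × 884 = 625 × 884 mm
P3: ⌊884/2⌋ × 625 = 442 × 625 mm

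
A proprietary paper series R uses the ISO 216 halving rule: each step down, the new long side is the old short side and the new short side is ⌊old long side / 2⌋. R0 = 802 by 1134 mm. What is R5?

141 × 200 mm

R1: ⌊1134/2⌋ × 802 = 567 × 802 mm
R2: ⌊802/2⌋ × 567 = 401 × 567 mm
R3: ⌊567/2⌋ × 401 = 283 × 401 mm
R4: ⌊401/2⌋ × 283 = 200 × 283 mm
R5: ⌊283/2⌋ × 200 = 141 × 200 mm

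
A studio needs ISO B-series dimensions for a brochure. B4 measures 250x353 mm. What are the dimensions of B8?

62 × 88 mm

B5: ⌊353/2⌋ × 250 = 176 × 250 mm
B6: ⌊250/2⌋ × 176 = 125 × 176 mm
B7: ⌊176/2⌋ × 125 = 88 × 125 mm
B8: ⌊125/2⌋ × 88 = 62 × 88 mm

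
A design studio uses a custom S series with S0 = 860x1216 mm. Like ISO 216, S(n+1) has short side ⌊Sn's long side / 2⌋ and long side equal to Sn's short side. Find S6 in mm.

S1: ⌊1216/2⌋ × 860 = 608 × 860 mm
S2: ⌊860/2⌋ × 608 = 430 × 608 mm
S3: ⌊608/2⌋ × 430 = 304 × 430 mm
S4: ⌊430/2⌋ × 304 = 215 × 304 mm
S5: ⌊304/2⌋ × 215 = 152 × 215 mm
S6: ⌊215/2⌋ × 152 = 107 × 152 mm

107 × 152 mm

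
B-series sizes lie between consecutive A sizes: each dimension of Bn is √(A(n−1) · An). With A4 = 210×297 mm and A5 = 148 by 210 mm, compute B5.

176 × 250 mm

Short side: √(210 · 148) = √31080 ≈ 176.3 → 176 mm
Long side: √(297 · 210) = √62370 ≈ 249.7 → 250 mm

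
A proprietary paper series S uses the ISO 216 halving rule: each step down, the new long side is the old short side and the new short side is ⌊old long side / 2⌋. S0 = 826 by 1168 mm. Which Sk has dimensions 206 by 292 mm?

S4

S0: 826 × 1168 mm
S1: 584 × 826 mm
S2: 413 × 584 mm
S3: 292 × 413 mm
S4: 206 × 292 mm
S5: 146 × 206 mm
→ matches S4.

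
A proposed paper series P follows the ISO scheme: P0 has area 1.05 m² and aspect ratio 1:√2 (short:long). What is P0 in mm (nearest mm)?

862 × 1219 mm

Let the short side be w mm. Then w · w√2 = 1.05 m² = 1,050,000 mm².
w² = 1,050,000/√2, so w ≈ 861.7 mm; long side = w√2 ≈ 1218.6 mm.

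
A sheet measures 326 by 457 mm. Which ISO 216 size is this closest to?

C3 (324 × 458 mm)

Aspect ratio 457/326 ≈ 1.402 — close to the ISO √2 ≈ 1.414.
In the C-series (envelope sizes, between A and B): C3 = 324 × 458 mm.
Off by 3 mm total — nearest standard size.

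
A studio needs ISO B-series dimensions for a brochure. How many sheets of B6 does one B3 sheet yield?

Each ISO step halves the sheet: 1 × B3 → 2 × B4 → 4 × B5 → 8 × B6
From B3 to B6 is 3 halving steps: 2^3 = 8.

8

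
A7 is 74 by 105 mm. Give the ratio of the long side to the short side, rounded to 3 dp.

1.419

105 / 74 = 1.419
ISO 216 targets √2 ≈ 1.414; the +0.005 deviation is from mm rounding.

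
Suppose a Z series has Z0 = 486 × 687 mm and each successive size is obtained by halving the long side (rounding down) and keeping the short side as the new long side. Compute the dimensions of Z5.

Z1: ⌊687/2⌋ × 486 = 343 × 486 mm
Z2: ⌊486/2⌋ × 343 = 243 × 343 mm
Z3: ⌊343/2⌋ × 243 = 171 × 243 mm
Z4: ⌊243/2⌋ × 171 = 121 × 171 mm
Z5: ⌊171/2⌋ × 121 = 85 × 121 mm

85 × 121 mm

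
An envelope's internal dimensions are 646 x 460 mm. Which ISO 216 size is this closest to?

Aspect ratio 646/460 ≈ 1.404 — close to the ISO √2 ≈ 1.414.
In the C-series (envelope sizes, between A and B): C2 = 458 × 648 mm.
Off by 4 mm total — nearest standard size.

C2 (458 × 648 mm)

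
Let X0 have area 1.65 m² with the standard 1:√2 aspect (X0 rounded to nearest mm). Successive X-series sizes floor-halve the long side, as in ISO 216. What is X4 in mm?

Let X0's short side be w mm. w · w√2 = 1.65 m² = 1,650,000 mm², so w ≈ 1080.2 mm and w√2 ≈ 1527.6 mm → X0 = 1080 × 1528 mm.
X1: ⌊1528/2⌋ × 1080 = 764 × 1080 mm
X2: ⌊1080/2⌋ × 764 = 540 × 764 mm
X3: ⌊764/2⌋ × 540 = 382 × 540 mm
X4: ⌊540/2⌋ × 382 = 270 × 382 mm

270 × 382 mm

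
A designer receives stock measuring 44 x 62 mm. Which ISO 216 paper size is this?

Aspect ratio 62/44 ≈ 1.409 — close to the ISO √2 ≈ 1.414.
In the B-series (B0 = 1000 × 1414 mm): B9 = 44 × 62 mm.

B9 (44 × 62 mm)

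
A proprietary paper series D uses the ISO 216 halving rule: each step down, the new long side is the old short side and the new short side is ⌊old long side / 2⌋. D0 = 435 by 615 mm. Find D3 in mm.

D1: ⌊615/2⌋ × 435 = 307 × 435 mm
D2: ⌊435/2⌋ × 307 = 217 × 307 mm
D3: ⌊307/2⌋ × 217 = 153 × 217 mm

153 × 217 mm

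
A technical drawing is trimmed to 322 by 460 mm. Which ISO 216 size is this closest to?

Aspect ratio 460/322 ≈ 1.429 — close to the ISO √2 ≈ 1.414.
In the C-series (envelope sizes, between A and B): C3 = 324 × 458 mm.
Off by 4 mm total — nearest standard size.

C3 (324 × 458 mm)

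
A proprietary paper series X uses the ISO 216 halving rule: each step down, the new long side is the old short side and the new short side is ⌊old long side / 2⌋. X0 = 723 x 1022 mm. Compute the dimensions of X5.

X1 = 511 × 723 mm (from X0 by 1 halving).
X2: ⌊723/2⌋ × 511 = 361 × 511 mm
X3: ⌊511/2⌋ × 361 = 255 × 361 mm
X4: ⌊361/2⌋ × 255 = 180 × 255 mm
X5: ⌊255/2⌋ × 180 = 127 × 180 mm

127 × 180 mm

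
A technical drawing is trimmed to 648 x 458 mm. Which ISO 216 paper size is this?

Aspect ratio 648/458 ≈ 1.415 — close to the ISO √2 ≈ 1.414.
In the C-series (envelope sizes, between A and B): C2 = 458 × 648 mm.

C2 (458 × 648 mm)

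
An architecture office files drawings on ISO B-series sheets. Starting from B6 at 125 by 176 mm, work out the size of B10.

31 × 44 mm

B7: ⌊176/2⌋ × 125 = 88 × 125 mm
B8: ⌊125/2⌋ × 88 = 62 × 88 mm
B9: ⌊88/2⌋ × 62 = 44 × 62 mm
B10: ⌊62/2⌋ × 44 = 31 × 44 mm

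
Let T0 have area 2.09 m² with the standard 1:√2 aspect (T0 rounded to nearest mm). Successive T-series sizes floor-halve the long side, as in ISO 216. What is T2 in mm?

Let T0's short side be w mm. w · w√2 = 2.09 m² = 2,090,000 mm², so w ≈ 1215.7 mm and w√2 ≈ 1719.2 mm → T0 = 1216 × 1719 mm.
T1: ⌊1719/2⌋ × 1216 = 859 × 1216 mm
T2: ⌊1216/2⌋ × 859 = 608 × 859 mm

608 × 859 mm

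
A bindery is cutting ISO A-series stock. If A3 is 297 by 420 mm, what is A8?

A4: ⌊420/2⌋ × 297 = 210 × 297 mm
A5: ⌊297/2⌋ × 210 = 148 × 210 mm
A6: ⌊210/2⌋ × 148 = 105 × 148 mm
A7: ⌊148/2⌋ × 105 = 74 × 105 mm
A8: ⌊105/2⌋ × 74 = 52 × 74 mm

52 × 74 mm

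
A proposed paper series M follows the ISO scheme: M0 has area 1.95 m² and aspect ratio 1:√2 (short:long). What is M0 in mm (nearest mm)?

Let the short side be w mm. Then w · w√2 = 1.95 m² = 1,950,000 mm².
w² = 1,950,000/√2, so w ≈ 1174.2 mm; long side = w√2 ≈ 1660.6 mm.

1174 × 1661 mm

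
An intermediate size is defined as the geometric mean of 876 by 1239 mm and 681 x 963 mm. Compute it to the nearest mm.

772 × 1092 mm

Short side: √(876 · 681) = √596556 ≈ 772.4 → 772 mm
Long side: √(1239 · 963) = √1193157 ≈ 1092.3 → 1092 mm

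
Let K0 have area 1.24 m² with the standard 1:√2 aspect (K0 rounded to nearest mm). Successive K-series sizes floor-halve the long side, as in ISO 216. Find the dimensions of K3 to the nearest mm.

331 × 468 mm

Let K0's short side be w mm. w · w√2 = 1.24 m² = 1,240,000 mm², so w ≈ 936.4 mm and w√2 ≈ 1324.2 mm → K0 = 936 × 1324 mm.
K1: ⌊1324/2⌋ × 936 = 662 × 936 mm
K2: ⌊936/2⌋ × 662 = 468 × 662 mm
K3: ⌊662/2⌋ × 468 = 331 × 468 mm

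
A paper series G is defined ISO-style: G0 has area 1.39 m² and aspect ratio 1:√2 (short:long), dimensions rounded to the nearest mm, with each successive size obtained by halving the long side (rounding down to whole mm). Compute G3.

Let G0's short side be w mm. w · w√2 = 1.39 m² = 1,390,000 mm², so w ≈ 991.4 mm and w√2 ≈ 1402.1 mm → G0 = 991 × 1402 mm.
G1: ⌊1402/2⌋ × 991 = 701 × 991 mm
G2: ⌊991/2⌋ × 701 = 495 × 701 mm
G3: ⌊701/2⌋ × 495 = 350 × 495 mm

350 × 495 mm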